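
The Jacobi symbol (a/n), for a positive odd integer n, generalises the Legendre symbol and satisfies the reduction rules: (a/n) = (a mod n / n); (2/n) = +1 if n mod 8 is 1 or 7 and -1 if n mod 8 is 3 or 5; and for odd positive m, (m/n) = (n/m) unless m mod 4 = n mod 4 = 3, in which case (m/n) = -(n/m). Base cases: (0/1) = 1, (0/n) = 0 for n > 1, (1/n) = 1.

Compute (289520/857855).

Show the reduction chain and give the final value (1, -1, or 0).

0

289520 = 2^4·18095; (2/857855) = +1 since 857855 mod 8 = 7, so (289520/857855) = (+1)^4·(18095/857855); sign now +1
reciprocity: (18095/857855) = -1·(857855/18095) since 18095 mod 4 = 3, 857855 mod 4 = 3; sign now -1
(857855/18095) = (7390/18095)   [reduce mod 18095]
7390 = 2^1·3695; (2/18095) = +1 since 18095 mod 8 = 7, so (7390/18095) = (+1)^1·(3695/18095); sign now -1
reciprocity: (3695/18095) = -1·(18095/3695) since 3695 mod 4 = 3, 18095 mod 4 = 3; sign now +1
(18095/3695) = (3315/3695)   [reduce mod 3695]
reciprocity: (3315/3695) = -1·(3695/3315) since 3315 mod 4 = 3, 3695 mod 4 = 3; sign now -1
(3695/3315) = (380/3315)   [reduce mod 3315]
380 = 2^2·95; (2/3315) = -1 since 3315 mod 8 = 3, so (380/3315) = (-1)^2·(95/3315); sign now -1
reciprocity: (95/3315) = -1·(3315/95) since 95 mod 4 = 3, 3315 mod 4 = 3; sign now +1
(3315/95) = (85/95)   [reduce mod 95]
reciprocity: (85/95) = +1·(95/85) since 85 mod 4 = 1, 95 mod 4 = 3; sign now +1
(95/85) = (10/85)   [reduce mod 85]
10 = 2^1·5; (2/85) = -1 since 85 mod 8 = 5, so (10/85) = (-1)^1·(5/85); sign now -1
reciprocity: (5/85) = +1·(85/5) since 5 mod 4 = 1, 85 mod 4 = 1; sign now -1
(85/5) = (0/5)   [reduce mod 5]
(0/5) = 0   [gcd(a, n) > 1]; final value = 0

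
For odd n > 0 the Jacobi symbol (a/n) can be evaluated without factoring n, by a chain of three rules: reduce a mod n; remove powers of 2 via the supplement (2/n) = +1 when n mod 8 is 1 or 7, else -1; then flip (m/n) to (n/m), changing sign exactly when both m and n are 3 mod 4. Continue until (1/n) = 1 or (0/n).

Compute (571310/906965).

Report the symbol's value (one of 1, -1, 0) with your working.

571310 = 2^1·285655; (2/906965) = -1 since 906965 mod 8 = 5, so (571310/906965) = (-1)^1·(285655/906965); sign now -1
reciprocity: (285655/906965) = +1·(906965/285655) since 285655 mod 4 = 3, 906965 mod 4 = 1; sign now -1
(906965/285655) = (50000/285655)   [reduce mod 285655]
50000 = 2^4·3125; (2/285655) = +1 since 285655 mod 8 = 7, so (50000/285655) = (+1)^4·(3125/285655); sign now -1
reciprocity: (3125/285655) = +1·(285655/3125) since 3125 mod 4 = 1, 285655 mod 4 = 3; sign now -1
(285655/3125) = (1280/3125)   [reduce mod 3125]
1280 = 2^8·5; (2/3125) = -1 since 3125 mod 8 = 5, so (1280/3125) = (-1)^8·(5/3125); sign now -1
reciprocity: (5/3125) = +1·(3125/5) since 5 mod 4 = 1, 3125 mod 4 = 1; sign now -1
(3125/5) = (0/5)   [reduce mod 5]
(0/5) = 0   [gcd(a, n) > 1]; final value = 0

0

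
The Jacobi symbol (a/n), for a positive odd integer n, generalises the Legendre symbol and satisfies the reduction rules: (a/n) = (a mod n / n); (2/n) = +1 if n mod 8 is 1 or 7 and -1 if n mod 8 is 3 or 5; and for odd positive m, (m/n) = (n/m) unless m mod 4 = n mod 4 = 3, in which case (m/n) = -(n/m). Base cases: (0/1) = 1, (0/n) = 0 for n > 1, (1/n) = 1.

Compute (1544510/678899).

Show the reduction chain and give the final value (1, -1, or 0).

(1544510/678899) = (186712/678899)   [reduce mod 678899]
186712 = 2^3·23339; (2/678899) = -1 since 678899 mod 8 = 3, so (186712/678899) = (-1)^3·(23339/678899); sign now -1
reciprocity: (23339/678899) = -1·(678899/23339) since 23339 mod 4 = 3, 678899 mod 4 = 3; sign now +1
(678899/23339) = (2068/23339)   [reduce mod 23339]
2068 = 2^2·517; (2/23339) = -1 since 23339 mod 8 = 3, so (2068/23339) = (-1)^2·(517/23339); sign now +1
reciprocity: (517/23339) = +1·(23339/517) since 517 mod 4 = 1, 23339 mod 4 = 3; sign now +1
(23339/517) = (74/517)   [reduce mod 517]
74 = 2^1·37; (2/517) = -1 since 517 mod 8 = 5, so (74/517) = (-1)^1·(37/517); sign now -1
reciprocity: (37/517) = +1·(517/37) since 37 mod 4 = 1, 517 mod 4 = 1; sign now -1
(517/37) = (36/37)   [reduce mod 37]
36 = 2^2·9; (2/37) = -1 since 37 mod 8 = 5, so (36/37) = (-1)^2·(9/37); sign now -1
reciprocity: (9/37) = +1·(37/9) since 9 mod 4 = 1, 37 mod 4 = 1; sign now -1
(37/9) = (1/9)   [reduce mod 9]
(1/9) = 1; final value = sign = -1

-1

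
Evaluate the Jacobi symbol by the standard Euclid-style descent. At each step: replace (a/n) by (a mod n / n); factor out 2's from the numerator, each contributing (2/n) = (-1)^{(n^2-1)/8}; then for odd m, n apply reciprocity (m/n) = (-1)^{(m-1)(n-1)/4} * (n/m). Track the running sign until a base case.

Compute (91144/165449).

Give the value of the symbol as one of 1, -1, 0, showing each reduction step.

91144 = 2^3·11393; (2/165449) = +1 since 165449 mod 8 = 1, so (91144/165449) = (+1)^3·(11393/165449); sign now +1
reciprocity: (11393/165449) = +1·(165449/11393) since 11393 mod 4 = 1, 165449 mod 4 = 1; sign now +1
(165449/11393) = (5947/11393)   [reduce mod 11393]
reciprocity: (5947/11393) = +1·(11393/5947) since 5947 mod 4 = 3, 11393 mod 4 = 1; sign now +1
(11393/5947) = (5446/5947)   [reduce mod 5947]
5446 = 2^1·2723; (2/5947) = -1 since 5947 mod 8 = 3, so (5446/5947) = (-1)^1·(2723/5947); sign now -1
reciprocity: (2723/5947) = -1·(5947/2723) since 2723 mod 4 = 3, 5947 mod 4 = 3; sign now +1
(5947/2723) = (501/2723)   [reduce mod 2723]
reciprocity: (501/2723) = +1·(2723/501) since 501 mod 4 = 1, 2723 mod 4 = 3; sign now +1
(2723/501) = (218/501)   [reduce mod 501]
218 = 2^1·109; (2/501) = -1 since 501 mod 8 = 5, so (218/501) = (-1)^1·(109/501); sign now -1
reciprocity: (109/501) = +1·(501/109) since 109 mod 4 = 1, 501 mod 4 = 1; sign now -1
(501/109) = (65/109)   [reduce mod 109]
reciprocity: (65/109) = +1·(109/65) since 65 mod 4 = 1, 109 mod 4 = 1; sign now -1
(109/65) = (44/65)   [reduce mod 65]
44 = 2^2·11; (2/65) = +1 since 65 mod 8 = 1, so (44/65) = (+1)^2·(11/65); sign now -1
reciprocity: (11/65) = +1·(65/11) since 11 mod 4 = 3, 65 mod 4 = 1; sign now -1
(65/11) = (10/11)   [reduce mod 11]
10 = 2^1·5; (2/11) = -1 since 11 mod 8 = 3, so (10/11) = (-1)^1·(5/11); sign now +1
reciprocity: (5/11) = +1·(11/5) since 5 mod 4 = 1, 11 mod 4 = 3; sign now +1
(11/5) = (1/5)   [reduce mod 5]
(1/5) = 1; final value = sign = +1

1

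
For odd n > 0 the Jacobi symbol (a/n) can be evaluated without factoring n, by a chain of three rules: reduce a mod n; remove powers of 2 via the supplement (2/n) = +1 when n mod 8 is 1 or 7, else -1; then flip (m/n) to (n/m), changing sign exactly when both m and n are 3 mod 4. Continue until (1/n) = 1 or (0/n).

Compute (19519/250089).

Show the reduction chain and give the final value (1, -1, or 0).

reciprocity: (19519/250089) = +1·(250089/19519) since 19519 mod 4 = 3, 250089 mod 4 = 1; sign now +1
(250089/19519) = (15861/19519)   [reduce mod 19519]
reciprocity: (15861/19519) = +1·(19519/15861) since 15861 mod 4 = 1, 19519 mod 4 = 3; sign now +1
(19519/15861) = (3658/15861)   [reduce mod 15861]
3658 = 2^1·1829; (2/15861) = -1 since 15861 mod 8 = 5, so (3658/15861) = (-1)^1·(1829/15861); sign now -1
reciprocity: (1829/15861) = +1·(15861/1829) since 1829 mod 4 = 1, 15861 mod 4 = 1; sign now -1
(15861/1829) = (1229/1829)   [reduce mod 1829]
reciprocity: (1229/1829) = +1·(1829/1229) since 1229 mod 4 = 1, 1829 mod 4 = 1; sign now -1
(1829/1229) = (600/1229)   [reduce mod 1229]
600 = 2^3·75; (2/1229) = -1 since 1229 mod 8 = 5, so (600/1229) = (-1)^3·(75/1229); sign now +1
reciprocity: (75/1229) = +1·(1229/75) since 75 mod 4 = 3, 1229 mod 4 = 1; sign now +1
(1229/75) = (29/75)   [reduce mod 75]
reciprocity: (29/75) = +1·(75/29) since 29 mod 4 = 1, 75 mod 4 = 3; sign now +1
(75/29) = (17/29)   [reduce mod 29]
reciprocity: (17/29) = +1·(29/17) since 17 mod 4 = 1, 29 mod 4 = 1; sign now +1
(29/17) = (12/17)   [reduce mod 17]
12 = 2^2·3; (2/17) = +1 since 17 mod 8 = 1, so (12/17) = (+1)^2·(3/17); sign now +1
reciprocity: (3/17) = +1·(17/3) since 3 mod 4 = 3, 17 mod 4 = 1; sign now +1
(17/3) = (2/3)   [reduce mod 3]
2 = 2^1·1; (2/3) = -1 since 3 mod 8 = 3, so (2/3) = (-1)^1·(1/3); sign now -1
(1/3) = 1; final value = sign = -1

-1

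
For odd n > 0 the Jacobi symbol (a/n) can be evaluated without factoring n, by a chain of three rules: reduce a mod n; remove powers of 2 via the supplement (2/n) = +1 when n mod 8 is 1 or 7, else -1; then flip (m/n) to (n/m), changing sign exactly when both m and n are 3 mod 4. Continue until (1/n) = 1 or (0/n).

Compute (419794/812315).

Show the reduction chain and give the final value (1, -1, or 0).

-1

factor out 2^1: 419794 = 2^1·209897; with 812315 mod 8 = 3, (2/812315) = -1; sign now -1; continue with (209897/812315)
flip (209897/812315) -> (812315/209897): both odd, 209897 mod 4 = 1, 812315 mod 4 = 3, so the flip contributes +1; sign now -1
(812315/209897): 812315 mod 209897 = 182624, so (812315/209897) = (182624/209897)
factor out 2^5: 182624 = 2^5·5707; with 209897 mod 8 = 1, (2/209897) = +1; sign now -1; continue with (5707/209897)
flip (5707/209897) -> (209897/5707): both odd, 5707 mod 4 = 3, 209897 mod 4 = 1, so the flip contributes +1; sign now -1
(209897/5707): 209897 mod 5707 = 4445, so (209897/5707) = (4445/5707)
flip (4445/5707) -> (5707/4445): both odd, 4445 mod 4 = 1, 5707 mod 4 = 3, so the flip contributes +1; sign now -1
(5707/4445): 5707 mod 4445 = 1262, so (5707/4445) = (1262/4445)
factor out 2^1: 1262 = 2^1·631; with 4445 mod 8 = 5, (2/4445) = -1; sign now +1; continue with (631/4445)
flip (631/4445) -> (4445/631): both odd, 631 mod 4 = 3, 4445 mod 4 = 1, so the flip contributes +1; sign now +1
(4445/631): 4445 mod 631 = 28, so (4445/631) = (28/631)
factor out 2^2: 28 = 2^2·7; with 631 mod 8 = 7, (2/631) = +1; sign now +1; continue with (7/631)
flip (7/631) -> (631/7): both odd, 7 mod 4 = 3, 631 mod 4 = 3, so the flip contributes -1; sign now -1
(631/7): 631 mod 7 = 1, so (631/7) = (1/7)
reached (1/7) = 1, so the symbol is -1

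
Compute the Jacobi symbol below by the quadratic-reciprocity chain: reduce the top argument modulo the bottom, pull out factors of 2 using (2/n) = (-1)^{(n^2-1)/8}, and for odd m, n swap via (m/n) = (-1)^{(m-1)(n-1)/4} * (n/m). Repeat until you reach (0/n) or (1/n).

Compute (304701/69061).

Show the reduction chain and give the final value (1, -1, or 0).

(304701/69061) = (28457/69061)   [reduce mod 69061]
reciprocity: (28457/69061) = +1·(69061/28457) since 28457 mod 4 = 1, 69061 mod 4 = 1; sign now +1
(69061/28457) = (12147/28457)   [reduce mod 28457]
reciprocity: (12147/28457) = +1·(28457/12147) since 12147 mod 4 = 3, 28457 mod 4 = 1; sign now +1
(28457/12147) = (4163/12147)   [reduce mod 12147]
reciprocity: (4163/12147) = -1·(12147/4163) since 4163 mod 4 = 3, 12147 mod 4 = 3; sign now -1
(12147/4163) = (3821/4163)   [reduce mod 4163]
reciprocity: (3821/4163) = +1·(4163/3821) since 3821 mod 4 = 1, 4163 mod 4 = 3; sign now -1
(4163/3821) = (342/3821)   [reduce mod 3821]
342 = 2^1·171; (2/3821) = -1 since 3821 mod 8 = 5, so (342/3821) = (-1)^1·(171/3821); sign now +1
reciprocity: (171/3821) = +1·(3821/171) since 171 mod 4 = 3, 3821 mod 4 = 1; sign now +1
(3821/171) = (59/171)   [reduce mod 171]
reciprocity: (59/171) = -1·(171/59) since 59 mod 4 = 3, 171 mod 4 = 3; sign now -1
(171/59) = (53/59)   [reduce mod 59]
reciprocity: (53/59) = +1·(59/53) since 53 mod 4 = 1, 59 mod 4 = 3; sign now -1
(59/53) = (6/53)   [reduce mod 53]
6 = 2^1·3; (2/53) = -1 since 53 mod 8 = 5, so (6/53) = (-1)^1·(3/53); sign now +1
reciprocity: (3/53) = +1·(53/3) since 3 mod 4 = 3, 53 mod 4 = 1; sign now +1
(53/3) = (2/3)   [reduce mod 3]
2 = 2^1·1; (2/3) = -1 since 3 mod 8 = 3, so (2/3) = (-1)^1·(1/3); sign now -1
(1/3) = 1; final value = sign = -1

-1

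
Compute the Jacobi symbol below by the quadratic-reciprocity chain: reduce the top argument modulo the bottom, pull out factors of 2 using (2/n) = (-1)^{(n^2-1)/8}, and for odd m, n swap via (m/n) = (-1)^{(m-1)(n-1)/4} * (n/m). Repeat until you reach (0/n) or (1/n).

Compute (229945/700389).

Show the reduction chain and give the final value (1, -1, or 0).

reciprocity: (229945/700389) = +1·(700389/229945) since 229945 mod 4 = 1, 700389 mod 4 = 1; sign now +1
(700389/229945) = (10554/229945)   [reduce mod 229945]
10554 = 2^1·5277; (2/229945) = +1 since 229945 mod 8 = 1, so (10554/229945) = (+1)^1·(5277/229945); sign now +1
reciprocity: (5277/229945) = +1·(229945/5277) since 5277 mod 4 = 1, 229945 mod 4 = 1; sign now +1
(229945/5277) = (3034/5277)   [reduce mod 5277]
3034 = 2^1·1517; (2/5277) = -1 since 5277 mod 8 = 5, so (3034/5277) = (-1)^1·(1517/5277); sign now -1
reciprocity: (1517/5277) = +1·(5277/1517) since 1517 mod 4 = 1, 5277 mod 4 = 1; sign now -1
(5277/1517) = (726/1517)   [reduce mod 1517]
726 = 2^1·363; (2/1517) = -1 since 1517 mod 8 = 5, so (726/1517) = (-1)^1·(363/1517); sign now +1
reciprocity: (363/1517) = +1·(1517/363) since 363 mod 4 = 3, 1517 mod 4 = 1; sign now +1
(1517/363) = (65/363)   [reduce mod 363]
reciprocity: (65/363) = +1·(363/65) since 65 mod 4 = 1, 363 mod 4 = 3; sign now +1
(363/65) = (38/65)   [reduce mod 65]
38 = 2^1·19; (2/65) = +1 since 65 mod 8 = 1, so (38/65) = (+1)^1·(19/65); sign now +1
reciprocity: (19/65) = +1·(65/19) since 19 mod 4 = 3, 65 mod 4 = 1; sign now +1
(65/19) = (8/19)   [reduce mod 19]
8 = 2^3·1; (2/19) = -1 since 19 mod 8 = 3, so (8/19) = (-1)^3·(1/19); sign now -1
(1/19) = 1; final value = sign = -1

-1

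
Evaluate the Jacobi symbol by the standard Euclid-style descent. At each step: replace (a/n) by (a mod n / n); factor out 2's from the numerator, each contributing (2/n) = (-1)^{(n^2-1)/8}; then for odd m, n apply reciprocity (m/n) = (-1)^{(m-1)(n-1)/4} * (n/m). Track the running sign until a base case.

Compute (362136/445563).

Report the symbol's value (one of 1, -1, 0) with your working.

0

factor out 2^3: 362136 = 2^3·45267; with 445563 mod 8 = 3, (2/445563) = -1; sign now -1; continue with (45267/445563)
flip (45267/445563) -> (445563/45267): both odd, 45267 mod 4 = 3, 445563 mod 4 = 3, so the flip contributes -1; sign now +1
(445563/45267): 445563 mod 45267 = 38160, so (445563/45267) = (38160/45267)
factor out 2^4: 38160 = 2^4·2385; with 45267 mod 8 = 3, (2/45267) = -1; sign now +1; continue with (2385/45267)
flip (2385/45267) -> (45267/2385): both odd, 2385 mod 4 = 1, 45267 mod 4 = 3, so the flip contributes +1; sign now +1
(45267/2385): 45267 mod 2385 = 2337, so (45267/2385) = (2337/2385)
flip (2337/2385) -> (2385/2337): both odd, 2337 mod 4 = 1, 2385 mod 4 = 1, so the flip contributes +1; sign now +1
(2385/2337): 2385 mod 2337 = 48, so (2385/2337) = (48/2337)
factor out 2^4: 48 = 2^4·3; with 2337 mod 8 = 1, (2/2337) = +1; sign now +1; continue with (3/2337)
flip (3/2337) -> (2337/3): both odd, 3 mod 4 = 3, 2337 mod 4 = 1, so the flip contributes +1; sign now +1
(2337/3): 2337 mod 3 = 0, so (2337/3) = (0/3)
reached (0/3); gcd(a, n) > 1, so (0/3) = 0 and the symbol is 0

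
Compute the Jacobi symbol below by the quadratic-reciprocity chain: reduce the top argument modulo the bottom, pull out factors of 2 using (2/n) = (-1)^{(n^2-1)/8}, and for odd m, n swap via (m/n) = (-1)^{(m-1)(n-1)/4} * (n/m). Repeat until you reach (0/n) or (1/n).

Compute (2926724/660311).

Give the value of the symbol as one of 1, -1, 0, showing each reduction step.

(2926724/660311): 2926724 mod 660311 = 285480, so (2926724/660311) = (285480/660311)
factor out 2^3: 285480 = 2^3·35685; with 660311 mod 8 = 7, (2/660311) = +1; sign now +1; continue with (35685/660311)
flip (35685/660311) -> (660311/35685): both odd, 35685 mod 4 = 1, 660311 mod 4 = 3, so the flip contributes +1; sign now +1
(660311/35685): 660311 mod 35685 = 17981, so (660311/35685) = (17981/35685)
flip (17981/35685) -> (35685/17981): both odd, 17981 mod 4 = 1, 35685 mod 4 = 1, so the flip contributes +1; sign now +1
(35685/17981): 35685 mod 17981 = 17704, so (35685/17981) = (17704/17981)
factor out 2^3: 17704 = 2^3·2213; with 17981 mod 8 = 5, (2/17981) = -1; sign now -1; continue with (2213/17981)
flip (2213/17981) -> (17981/2213): both odd, 2213 mod 4 = 1, 17981 mod 4 = 1, so the flip contributes +1; sign now -1
(17981/2213): 17981 mod 2213 = 277, so (17981/2213) = (277/2213)
flip (277/2213) -> (2213/277): both odd, 277 mod 4 = 1, 2213 mod 4 = 1, so the flip contributes +1; sign now -1
(2213/277): 2213 mod 277 = 274, so (2213/277) = (274/277)
factor out 2^1: 274 = 2^1·137; with 277 mod 8 = 5, (2/277) = -1; sign now +1; continue with (137/277)
flip (137/277) -> (277/137): both odd, 137 mod 4 = 1, 277 mod 4 = 1, so the flip contributes +1; sign now +1
(277/137): 277 mod 137 = 3, so (277/137) = (3/137)
flip (3/137) -> (137/3): both odd, 3 mod 4 = 3, 137 mod 4 = 1, so the flip contributes +1; sign now +1
(137/3): 137 mod 3 = 2, so (137/3) = (2/3)
factor out 2^1: 2 = 2^1·1; with 3 mod 8 = 3, (2/3) = -1; sign now -1; continue with (1/3)
reached (1/3) = 1, so the symbol is -1

-1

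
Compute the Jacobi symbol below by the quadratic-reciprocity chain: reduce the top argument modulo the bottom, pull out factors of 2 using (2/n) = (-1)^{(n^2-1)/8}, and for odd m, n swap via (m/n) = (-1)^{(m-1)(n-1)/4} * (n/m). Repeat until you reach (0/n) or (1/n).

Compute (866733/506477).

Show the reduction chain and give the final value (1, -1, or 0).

1

(866733/506477): 866733 mod 506477 = 360256, so (866733/506477) = (360256/506477)
factor out 2^6: 360256 = 2^6·5629; with 506477 mod 8 = 5, (2/506477) = -1; sign now +1; continue with (5629/506477)
flip (5629/506477) -> (506477/5629): both odd, 5629 mod 4 = 1, 506477 mod 4 = 1, so the flip contributes +1; sign now +1
(506477/5629): 506477 mod 5629 = 5496, so (506477/5629) = (5496/5629)
factor out 2^3: 5496 = 2^3·687; with 5629 mod 8 = 5, (2/5629) = -1; sign now -1; continue with (687/5629)
flip (687/5629) -> (5629/687): both odd, 687 mod 4 = 3, 5629 mod 4 = 1, so the flip contributes +1; sign now -1
(5629/687): 5629 mod 687 = 133, so (5629/687) = (133/687)
flip (133/687) -> (687/133): both odd, 133 mod 4 = 1, 687 mod 4 = 3, so the flip contributes +1; sign now -1
(687/133): 687 mod 133 = 22, so (687/133) = (22/133)
factor out 2^1: 22 = 2^1·11; with 133 mod 8 = 5, (2/133) = -1; sign now +1; continue with (11/133)
flip (11/133) -> (133/11): both odd, 11 mod 4 = 3, 133 mod 4 = 1, so the flip contributes +1; sign now +1
(133/11): 133 mod 11 = 1, so (133/11) = (1/11)
reached (1/11) = 1, so the symbol is +1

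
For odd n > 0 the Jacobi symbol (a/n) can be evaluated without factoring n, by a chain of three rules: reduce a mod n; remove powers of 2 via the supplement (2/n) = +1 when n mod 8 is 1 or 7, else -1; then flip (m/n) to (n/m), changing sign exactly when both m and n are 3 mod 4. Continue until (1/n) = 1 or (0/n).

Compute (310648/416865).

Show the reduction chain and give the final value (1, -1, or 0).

-1

factor out 2^3: 310648 = 2^3·38831; with 416865 mod 8 = 1, (2/416865) = +1; sign now +1; continue with (38831/416865)
flip (38831/416865) -> (416865/38831): both odd, 38831 mod 4 = 3, 416865 mod 4 = 1, so the flip contributes +1; sign now +1
(416865/38831): 416865 mod 38831 = 28555, so (416865/38831) = (28555/38831)
flip (28555/38831) -> (38831/28555): both odd, 28555 mod 4 = 3, 38831 mod 4 = 3, so the flip contributes -1; sign now -1
(38831/28555): 38831 mod 28555 = 10276, so (38831/28555) = (10276/28555)
factor out 2^2: 10276 = 2^2·2569; with 28555 mod 8 = 3, (2/28555) = -1; sign now -1; continue with (2569/28555)
flip (2569/28555) -> (28555/2569): both odd, 2569 mod 4 = 1, 28555 mod 4 = 3, so the flip contributes +1; sign now -1
(28555/2569): 28555 mod 2569 = 296, so (28555/2569) = (296/2569)
factor out 2^3: 296 = 2^3·37; with 2569 mod 8 = 1, (2/2569) = +1; sign now -1; continue with (37/2569)
flip (37/2569) -> (2569/37): both odd, 37 mod 4 = 1, 2569 mod 4 = 1, so the flip contributes +1; sign now -1
(2569/37): 2569 mod 37 = 16, so (2569/37) = (16/37)
factor out 2^4: 16 = 2^4·1; with 37 mod 8 = 5, (2/37) = -1; sign now -1; continue with (1/37)
reached (1/37) = 1, so the symbol is -1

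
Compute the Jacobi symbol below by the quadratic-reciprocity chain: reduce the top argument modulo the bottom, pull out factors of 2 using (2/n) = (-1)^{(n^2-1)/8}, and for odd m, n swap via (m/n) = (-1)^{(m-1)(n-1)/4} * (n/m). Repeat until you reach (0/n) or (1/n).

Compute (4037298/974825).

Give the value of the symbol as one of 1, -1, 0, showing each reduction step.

(4037298/974825): 4037298 mod 974825 = 137998, so (4037298/974825) = (137998/974825)
factor out 2^1: 137998 = 2^1·68999; with 974825 mod 8 = 1, (2/974825) = +1; sign now +1; continue with (68999/974825)
flip (68999/974825) -> (974825/68999): both odd, 68999 mod 4 = 3, 974825 mod 4 = 1, so the flip contributes +1; sign now +1
(974825/68999): 974825 mod 68999 = 8839, so (974825/68999) = (8839/68999)
flip (8839/68999) -> (68999/8839): both odd, 8839 mod 4 = 3, 68999 mod 4 = 3, so the flip contributes -1; sign now -1
(68999/8839): 68999 mod 8839 = 7126, so (68999/8839) = (7126/8839)
factor out 2^1: 7126 = 2^1·3563; with 8839 mod 8 = 7, (2/8839) = +1; sign now -1; continue with (3563/8839)
flip (3563/8839) -> (8839/3563): both odd, 3563 mod 4 = 3, 8839 mod 4 = 3, so the flip contributes -1; sign now +1
(8839/3563): 8839 mod 3563 = 1713, so (8839/3563) = (1713/3563)
flip (1713/3563) -> (3563/1713): both odd, 1713 mod 4 = 1, 3563 mod 4 = 3, so the flip contributes +1; sign now +1
(3563/1713): 3563 mod 1713 = 137, so (3563/1713) = (137/1713)
flip (137/1713) -> (1713/137): both odd, 137 mod 4 = 1, 1713 mod 4 = 1, so the flip contributes +1; sign now +1
(1713/137): 1713 mod 137 = 69, so (1713/137) = (69/137)
flip (69/137) -> (137/69): both odd, 69 mod 4 = 1, 137 mod 4 = 1, so the flip contributes +1; sign now +1
(137/69): 137 mod 69 = 68, so (137/69) = (68/69)
factor out 2^2: 68 = 2^2·17; with 69 mod 8 = 5, (2/69) = -1; sign now +1; continue with (17/69)
flip (17/69) -> (69/17): both odd, 17 mod 4 = 1, 69 mod 4 = 1, so the flip contributes +1; sign now +1
(69/17): 69 mod 17 = 1, so (69/17) = (1/17)
reached (1/17) = 1, so the symbol is +1

1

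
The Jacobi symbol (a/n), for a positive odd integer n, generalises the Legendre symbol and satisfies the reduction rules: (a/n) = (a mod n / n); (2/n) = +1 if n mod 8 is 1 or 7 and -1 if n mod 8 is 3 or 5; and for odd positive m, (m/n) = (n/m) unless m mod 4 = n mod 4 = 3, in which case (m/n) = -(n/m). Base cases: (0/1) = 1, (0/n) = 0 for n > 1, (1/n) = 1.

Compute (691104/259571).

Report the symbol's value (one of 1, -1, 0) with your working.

-1

(691104/259571) = (171962/259571)   [reduce mod 259571]
171962 = 2^1·85981; (2/259571) = -1 since 259571 mod 8 = 3, so (171962/259571) = (-1)^1·(85981/259571); sign now -1
reciprocity: (85981/259571) = +1·(259571/85981) since 85981 mod 4 = 1, 259571 mod 4 = 3; sign now -1
(259571/85981) = (1628/85981)   [reduce mod 85981]
1628 = 2^2·407; (2/85981) = -1 since 85981 mod 8 = 5, so (1628/85981) = (-1)^2·(407/85981); sign now -1
reciprocity: (407/85981) = +1·(85981/407) since 407 mod 4 = 3, 85981 mod 4 = 1; sign now -1
(85981/407) = (104/407)   [reduce mod 407]
104 = 2^3·13; (2/407) = +1 since 407 mod 8 = 7, so (104/407) = (+1)^3·(13/407); sign now -1
reciprocity: (13/407) = +1·(407/13) since 13 mod 4 = 1, 407 mod 4 = 3; sign now -1
(407/13) = (4/13)   [reduce mod 13]
4 = 2^2·1; (2/13) = -1 since 13 mod 8 = 5, so (4/13) = (-1)^2·(1/13); sign now -1
(1/13) = 1; final value = sign = -1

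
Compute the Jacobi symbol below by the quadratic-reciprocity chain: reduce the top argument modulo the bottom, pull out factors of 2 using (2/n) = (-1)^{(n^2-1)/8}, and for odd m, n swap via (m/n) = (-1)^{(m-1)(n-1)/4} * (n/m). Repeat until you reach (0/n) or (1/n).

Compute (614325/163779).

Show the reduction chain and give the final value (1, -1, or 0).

(614325/163779) = (122988/163779)   [reduce mod 163779]
122988 = 2^2·30747; (2/163779) = -1 since 163779 mod 8 = 3, so (122988/163779) = (-1)^2·(30747/163779); sign now +1
reciprocity: (30747/163779) = -1·(163779/30747) since 30747 mod 4 = 3, 163779 mod 4 = 3; sign now -1
(163779/30747) = (10044/30747)   [reduce mod 30747]
10044 = 2^2·2511; (2/30747) = -1 since 30747 mod 8 = 3, so (10044/30747) = (-1)^2·(2511/30747); sign now -1
reciprocity: (2511/30747) = -1·(30747/2511) since 2511 mod 4 = 3, 30747 mod 4 = 3; sign now +1
(30747/2511) = (615/2511)   [reduce mod 2511]
reciprocity: (615/2511) = -1·(2511/615) since 615 mod 4 = 3, 2511 mod 4 = 3; sign now -1
(2511/615) = (51/615)   [reduce mod 615]
reciprocity: (51/615) = -1·(615/51) since 51 mod 4 = 3, 615 mod 4 = 3; sign now +1
(615/51) = (3/51)   [reduce mod 51]
reciprocity: (3/51) = -1·(51/3) since 3 mod 4 = 3, 51 mod 4 = 3; sign now -1
(51/3) = (0/3)   [reduce mod 3]
(0/3) = 0   [gcd(a, n) > 1]; final value = 0

0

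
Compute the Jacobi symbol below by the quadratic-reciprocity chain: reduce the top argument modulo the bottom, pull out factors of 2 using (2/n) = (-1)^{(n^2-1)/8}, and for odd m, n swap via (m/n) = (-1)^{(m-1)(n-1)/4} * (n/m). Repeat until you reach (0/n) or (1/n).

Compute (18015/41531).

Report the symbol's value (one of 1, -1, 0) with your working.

1

reciprocity: (18015/41531) = -1·(41531/18015) since 18015 mod 4 = 3, 41531 mod 4 = 3; sign now -1
(41531/18015) = (5501/18015)   [reduce mod 18015]
reciprocity: (5501/18015) = +1·(18015/5501) since 5501 mod 4 = 1, 18015 mod 4 = 3; sign now -1
(18015/5501) = (1512/5501)   [reduce mod 5501]
1512 = 2^3·189; (2/5501) = -1 since 5501 mod 8 = 5, so (1512/5501) = (-1)^3·(189/5501); sign now +1
reciprocity: (189/5501) = +1·(5501/189) since 189 mod 4 = 1, 5501 mod 4 = 1; sign now +1
(5501/189) = (20/189)   [reduce mod 189]
20 = 2^2·5; (2/189) = -1 since 189 mod 8 = 5, so (20/189) = (-1)^2·(5/189); sign now +1
reciprocity: (5/189) = +1·(189/5) since 5 mod 4 = 1, 189 mod 4 = 1; sign now +1
(189/5) = (4/5)   [reduce mod 5]
4 = 2^2·1; (2/5) = -1 since 5 mod 8 = 5, so (4/5) = (-1)^2·(1/5); sign now +1
(1/5) = 1; final value = sign = +1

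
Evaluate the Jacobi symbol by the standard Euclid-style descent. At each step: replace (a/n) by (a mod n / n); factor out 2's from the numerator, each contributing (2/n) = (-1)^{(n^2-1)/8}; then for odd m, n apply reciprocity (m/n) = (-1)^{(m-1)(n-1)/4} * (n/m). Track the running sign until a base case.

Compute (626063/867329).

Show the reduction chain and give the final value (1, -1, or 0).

1

flip (626063/867329) -> (867329/626063): both odd, 626063 mod 4 = 3, 867329 mod 4 = 1, so the flip contributes +1; sign now +1
(867329/626063): 867329 mod 626063 = 241266, so (867329/626063) = (241266/626063)
factor out 2^1: 241266 = 2^1·120633; with 626063 mod 8 = 7, (2/626063) = +1; sign now +1; continue with (120633/626063)
flip (120633/626063) -> (626063/120633): both odd, 120633 mod 4 = 1, 626063 mod 4 = 3, so the flip contributes +1; sign now +1
(626063/120633): 626063 mod 120633 = 22898, so (626063/120633) = (22898/120633)
factor out 2^1: 22898 = 2^1·11449; with 120633 mod 8 = 1, (2/120633) = +1; sign now +1; continue with (11449/120633)
flip (11449/120633) -> (120633/11449): both odd, 11449 mod 4 = 1, 120633 mod 4 = 1, so the flip contributes +1; sign now +1
(120633/11449): 120633 mod 11449 = 6143, so (120633/11449) = (6143/11449)
flip (6143/11449) -> (11449/6143): both odd, 6143 mod 4 = 3, 11449 mod 4 = 1, so the flip contributes +1; sign now +1
(11449/6143): 11449 mod 6143 = 5306, so (11449/6143) = (5306/6143)
factor out 2^1: 5306 = 2^1·2653; with 6143 mod 8 = 7, (2/6143) = +1; sign now +1; continue with (2653/6143)
flip (2653/6143) -> (6143/2653): both odd, 2653 mod 4 = 1, 6143 mod 4 = 3, so the flip contributes +1; sign now +1
(6143/2653): 6143 mod 2653 = 837, so (6143/2653) = (837/2653)
flip (837/2653) -> (2653/837): both odd, 837 mod 4 = 1, 2653 mod 4 = 1, so the flip contributes +1; sign now +1
(2653/837): 2653 mod 837 = 142, so (2653/837) = (142/837)
factor out 2^1: 142 = 2^1·71; with 837 mod 8 = 5, (2/837) = -1; sign now -1; continue with (71/837)
flip (71/837) -> (837/71): both odd, 71 mod 4 = 3, 837 mod 4 = 1, so the flip contributes +1; sign now -1
(837/71): 837 mod 71 = 56, so (837/71) = (56/71)
factor out 2^3: 56 = 2^3·7; with 71 mod 8 = 7, (2/71) = +1; sign now -1; continue with (7/71)
flip (7/71) -> (71/7): both odd, 7 mod 4 = 3, 71 mod 4 = 3, so the flip contributes -1; sign now +1
(71/7): 71 mod 7 = 1, so (71/7) = (1/7)
reached (1/7) = 1, so the symbol is +1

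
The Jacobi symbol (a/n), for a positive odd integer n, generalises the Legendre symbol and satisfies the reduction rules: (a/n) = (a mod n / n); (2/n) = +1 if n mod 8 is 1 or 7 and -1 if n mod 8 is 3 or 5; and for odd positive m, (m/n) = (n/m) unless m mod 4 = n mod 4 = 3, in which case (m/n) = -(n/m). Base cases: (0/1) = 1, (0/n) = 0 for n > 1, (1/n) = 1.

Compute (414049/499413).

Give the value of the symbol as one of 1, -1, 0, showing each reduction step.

-1

flip (414049/499413) -> (499413/414049): both odd, 414049 mod 4 = 1, 499413 mod 4 = 1, so the flip contributes +1; sign now +1
(499413/414049): 499413 mod 414049 = 85364, so (499413/414049) = (85364/414049)
factor out 2^2: 85364 = 2^2·21341; with 414049 mod 8 = 1, (2/414049) = +1; sign now +1; continue with (21341/414049)
flip (21341/414049) -> (414049/21341): both odd, 21341 mod 4 = 1, 414049 mod 4 = 1, so the flip contributes +1; sign now +1
(414049/21341): 414049 mod 21341 = 8570, so (414049/21341) = (8570/21341)
factor out 2^1: 8570 = 2^1·4285; with 21341 mod 8 = 5, (2/21341) = -1; sign now -1; continue with (4285/21341)
flip (4285/21341) -> (21341/4285): both odd, 4285 mod 4 = 1, 21341 mod 4 = 1, so the flip contributes +1; sign now -1
(21341/4285): 21341 mod 4285 = 4201, so (21341/4285) = (4201/4285)
flip (4201/4285) -> (4285/4201): both odd, 4201 mod 4 = 1, 4285 mod 4 = 1, so the flip contributes +1; sign now -1
(4285/4201): 4285 mod 4201 = 84, so (4285/4201) = (84/4201)
factor out 2^2: 84 = 2^2·21; with 4201 mod 8 = 1, (2/4201) = +1; sign now -1; continue with (21/4201)
flip (21/4201) -> (4201/21): both odd, 21 mod 4 = 1, 4201 mod 4 = 1, so the flip contributes +1; sign now -1
(4201/21): 4201 mod 21 = 1, so (4201/21) = (1/21)
reached (1/21) = 1, so the symbol is -1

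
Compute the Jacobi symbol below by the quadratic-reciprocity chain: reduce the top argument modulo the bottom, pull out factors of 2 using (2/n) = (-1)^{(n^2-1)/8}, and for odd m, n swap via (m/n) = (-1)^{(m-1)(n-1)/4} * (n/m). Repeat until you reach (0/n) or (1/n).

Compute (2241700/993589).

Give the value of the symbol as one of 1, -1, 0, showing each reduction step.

(2241700/993589) = (254522/993589)   [reduce mod 993589]
254522 = 2^1·127261; (2/993589) = -1 since 993589 mod 8 = 5, so (254522/993589) = (-1)^1·(127261/993589); sign now -1
reciprocity: (127261/993589) = +1·(993589/127261) since 127261 mod 4 = 1, 993589 mod 4 = 1; sign now -1
(993589/127261) = (102762/127261)   [reduce mod 127261]
102762 = 2^1·51381; (2/127261) = -1 since 127261 mod 8 = 5, so (102762/127261) = (-1)^1·(51381/127261); sign now +1
reciprocity: (51381/127261) = +1·(127261/51381) since 51381 mod 4 = 1, 127261 mod 4 = 1; sign now +1
(127261/51381) = (24499/51381)   [reduce mod 51381]
reciprocity: (24499/51381) = +1·(51381/24499) since 24499 mod 4 = 3, 51381 mod 4 = 1; sign now +1
(51381/24499) = (2383/24499)   [reduce mod 24499]
reciprocity: (2383/24499) = -1·(24499/2383) since 2383 mod 4 = 3, 24499 mod 4 = 3; sign now -1
(24499/2383) = (669/2383)   [reduce mod 2383]
reciprocity: (669/2383) = +1·(2383/669) since 669 mod 4 = 1, 2383 mod 4 = 3; sign now -1
(2383/669) = (376/669)   [reduce mod 669]
376 = 2^3·47; (2/669) = -1 since 669 mod 8 = 5, so (376/669) = (-1)^3·(47/669); sign now +1
reciprocity: (47/669) = +1·(669/47) since 47 mod 4 = 3, 669 mod 4 = 1; sign now +1
(669/47) = (11/47)   [reduce mod 47]
reciprocity: (11/47) = -1·(47/11) since 11 mod 4 = 3, 47 mod 4 = 3; sign now -1
(47/11) = (3/11)   [reduce mod 11]
reciprocity: (3/11) = -1·(11/3) since 3 mod 4 = 3, 11 mod 4 = 3; sign now +1
(11/3) = (2/3)   [reduce mod 3]
2 = 2^1·1; (2/3) = -1 since 3 mod 8 = 3, so (2/3) = (-1)^1·(1/3); sign now -1
(1/3) = 1; final value = sign = -1

-1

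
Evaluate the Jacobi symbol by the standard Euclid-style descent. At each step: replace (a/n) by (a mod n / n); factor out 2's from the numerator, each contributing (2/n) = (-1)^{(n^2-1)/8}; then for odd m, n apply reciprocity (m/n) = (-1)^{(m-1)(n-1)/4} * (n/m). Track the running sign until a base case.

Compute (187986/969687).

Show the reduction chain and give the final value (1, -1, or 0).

0

187986 = 2^1·93993; (2/969687) = +1 since 969687 mod 8 = 7, so (187986/969687) = (+1)^1·(93993/969687); sign now +1
reciprocity: (93993/969687) = +1·(969687/93993) since 93993 mod 4 = 1, 969687 mod 4 = 3; sign now +1
(969687/93993) = (29757/93993)   [reduce mod 93993]
reciprocity: (29757/93993) = +1·(93993/29757) since 29757 mod 4 = 1, 93993 mod 4 = 1; sign now +1
(93993/29757) = (4722/29757)   [reduce mod 29757]
4722 = 2^1·2361; (2/29757) = -1 since 29757 mod 8 = 5, so (4722/29757) = (-1)^1·(2361/29757); sign now -1
reciprocity: (2361/29757) = +1·(29757/2361) since 2361 mod 4 = 1, 29757 mod 4 = 1; sign now -1
(29757/2361) = (1425/2361)   [reduce mod 2361]
reciprocity: (1425/2361) = +1·(2361/1425) since 1425 mod 4 = 1, 2361 mod 4 = 1; sign now -1
(2361/1425) = (936/1425)   [reduce mod 1425]
936 = 2^3·117; (2/1425) = +1 since 1425 mod 8 = 1, so (936/1425) = (+1)^3·(117/1425); sign now -1
reciprocity: (117/1425) = +1·(1425/117) since 117 mod 4 = 1, 1425 mod 4 = 1; sign now -1
(1425/117) = (21/117)   [reduce mod 117]
reciprocity: (21/117) = +1·(117/21) since 21 mod 4 = 1, 117 mod 4 = 1; sign now -1
(117/21) = (12/21)   [reduce mod 21]
12 = 2^2·3; (2/21) = -1 since 21 mod 8 = 5, so (12/21) = (-1)^2·(3/21); sign now -1
reciprocity: (3/21) = +1·(21/3) since 3 mod 4 = 3, 21 mod 4 = 1; sign now -1
(21/3) = (0/3)   [reduce mod 3]
(0/3) = 0   [gcd(a, n) > 1]; final value = 0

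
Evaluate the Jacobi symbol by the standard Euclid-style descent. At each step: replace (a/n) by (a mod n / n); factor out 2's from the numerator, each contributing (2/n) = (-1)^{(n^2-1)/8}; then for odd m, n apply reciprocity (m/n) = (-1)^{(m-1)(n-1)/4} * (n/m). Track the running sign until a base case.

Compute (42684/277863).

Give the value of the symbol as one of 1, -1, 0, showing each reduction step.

42684 = 2^2·10671; (2/277863) = +1 since 277863 mod 8 = 7, so (42684/277863) = (+1)^2·(10671/277863); sign now +1
reciprocity: (10671/277863) = -1·(277863/10671) since 10671 mod 4 = 3, 277863 mod 4 = 3; sign now -1
(277863/10671) = (417/10671)   [reduce mod 10671]
reciprocity: (417/10671) = +1·(10671/417) since 417 mod 4 = 1, 10671 mod 4 = 3; sign now -1
(10671/417) = (246/417)   [reduce mod 417]
246 = 2^1·123; (2/417) = +1 since 417 mod 8 = 1, so (246/417) = (+1)^1·(123/417); sign now -1
reciprocity: (123/417) = +1·(417/123) since 123 mod 4 = 3, 417 mod 4 = 1; sign now -1
(417/123) = (48/123)   [reduce mod 123]
48 = 2^4·3; (2/123) = -1 since 123 mod 8 = 3, so (48/123) = (-1)^4·(3/123); sign now -1
reciprocity: (3/123) = -1·(123/3) since 3 mod 4 = 3, 123 mod 4 = 3; sign now +1
(123/3) = (0/3)   [reduce mod 3]
(0/3) = 0   [gcd(a, n) > 1]; final value = 0

0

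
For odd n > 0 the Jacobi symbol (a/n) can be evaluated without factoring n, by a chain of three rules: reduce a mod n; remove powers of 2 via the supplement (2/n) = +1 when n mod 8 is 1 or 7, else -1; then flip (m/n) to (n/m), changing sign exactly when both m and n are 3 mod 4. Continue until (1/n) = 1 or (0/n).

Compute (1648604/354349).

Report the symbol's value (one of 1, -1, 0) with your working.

(1648604/354349): 1648604 mod 354349 = 231208, so (1648604/354349) = (231208/354349)
factor out 2^3: 231208 = 2^3·28901; with 354349 mod 8 = 5, (2/354349) = -1; sign now -1; continue with (28901/354349)
flip (28901/354349) -> (354349/28901): both odd, 28901 mod 4 = 1, 354349 mod 4 = 1, so the flip contributes +1; sign now -1
(354349/28901): 354349 mod 28901 = 7537, so (354349/28901) = (7537/28901)
flip (7537/28901) -> (28901/7537): both odd, 7537 mod 4 = 1, 28901 mod 4 = 1, so the flip contributes +1; sign now -1
(28901/7537): 28901 mod 7537 = 6290, so (28901/7537) = (6290/7537)
factor out 2^1: 6290 = 2^1·3145; with 7537 mod 8 = 1, (2/7537) = +1; sign now -1; continue with (3145/7537)
flip (3145/7537) -> (7537/3145): both odd, 3145 mod 4 = 1, 7537 mod 4 = 1, so the flip contributes +1; sign now -1
(7537/3145): 7537 mod 3145 = 1247, so (7537/3145) = (1247/3145)
flip (1247/3145) -> (3145/1247): both odd, 1247 mod 4 = 3, 3145 mod 4 = 1, so the flip contributes +1; sign now -1
(3145/1247): 3145 mod 1247 = 651, so (3145/1247) = (651/1247)
flip (651/1247) -> (1247/651): both odd, 651 mod 4 = 3, 1247 mod 4 = 3, so the flip contributes -1; sign now +1
(1247/651): 1247 mod 651 = 596, so (1247/651) = (596/651)
factor out 2^2: 596 = 2^2·149; with 651 mod 8 = 3, (2/651) = -1; sign now +1; continue with (149/651)
flip (149/651) -> (651/149): both odd, 149 mod 4 = 1, 651 mod 4 = 3, so the flip contributes +1; sign now +1
(651/149): 651 mod 149 = 55, so (651/149) = (55/149)
flip (55/149) -> (149/55): both odd, 55 mod 4 = 3, 149 mod 4 = 1, so the flip contributes +1; sign now +1
(149/55): 149 mod 55 = 39, so (149/55) = (39/55)
flip (39/55) -> (55/39): both odd, 39 mod 4 = 3, 55 mod 4 = 3, so the flip contributes -1; sign now -1
(55/39): 55 mod 39 = 16, so (55/39) = (16/39)
factor out 2^4: 16 = 2^4·1; with 39 mod 8 = 7, (2/39) = +1; sign now -1; continue with (1/39)
reached (1/39) = 1, so the symbol is -1

-1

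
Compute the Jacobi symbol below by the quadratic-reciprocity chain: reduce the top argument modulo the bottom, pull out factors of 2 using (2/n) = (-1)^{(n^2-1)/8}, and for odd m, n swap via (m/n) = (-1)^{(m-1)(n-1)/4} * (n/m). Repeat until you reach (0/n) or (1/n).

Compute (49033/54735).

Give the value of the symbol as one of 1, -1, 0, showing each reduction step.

reciprocity: (49033/54735) = +1·(54735/49033) since 49033 mod 4 = 1, 54735 mod 4 = 3; sign now +1
(54735/49033) = (5702/49033)   [reduce mod 49033]
5702 = 2^1·2851; (2/49033) = +1 since 49033 mod 8 = 1, so (5702/49033) = (+1)^1·(2851/49033); sign now +1
reciprocity: (2851/49033) = +1·(49033/2851) since 2851 mod 4 = 3, 49033 mod 4 = 1; sign now +1
(49033/2851) = (566/2851)   [reduce mod 2851]
566 = 2^1·283; (2/2851) = -1 since 2851 mod 8 = 3, so (566/2851) = (-1)^1·(283/2851); sign now -1
reciprocity: (283/2851) = -1·(2851/283) since 283 mod 4 = 3, 2851 mod 4 = 3; sign now +1
(2851/283) = (21/283)   [reduce mod 283]
reciprocity: (21/283) = +1·(283/21) since 21 mod 4 = 1, 283 mod 4 = 3; sign now +1
(283/21) = (10/21)   [reduce mod 21]
10 = 2^1·5; (2/21) = -1 since 21 mod 8 = 5, so (10/21) = (-1)^1·(5/21); sign now -1
reciprocity: (5/21) = +1·(21/5) since 5 mod 4 = 1, 21 mod 4 = 1; sign now -1
(21/5) = (1/5)   [reduce mod 5]
(1/5) = 1; final value = sign = -1

-1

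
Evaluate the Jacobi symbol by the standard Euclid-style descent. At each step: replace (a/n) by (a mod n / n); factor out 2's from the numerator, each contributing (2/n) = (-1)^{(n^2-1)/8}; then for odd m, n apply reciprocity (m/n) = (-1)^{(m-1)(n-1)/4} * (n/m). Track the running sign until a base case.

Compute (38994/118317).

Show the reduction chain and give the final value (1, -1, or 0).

0

factor out 2^1: 38994 = 2^1·19497; with 118317 mod 8 = 5, (2/118317) = -1; sign now -1; continue with (19497/118317)
flip (19497/118317) -> (118317/19497): both odd, 19497 mod 4 = 1, 118317 mod 4 = 1, so the flip contributes +1; sign now -1
(118317/19497): 118317 mod 19497 = 1335, so (118317/19497) = (1335/19497)
flip (1335/19497) -> (19497/1335): both odd, 1335 mod 4 = 3, 19497 mod 4 = 1, so the flip contributes +1; sign now -1
(19497/1335): 19497 mod 1335 = 807, so (19497/1335) = (807/1335)
flip (807/1335) -> (1335/807): both odd, 807 mod 4 = 3, 1335 mod 4 = 3, so the flip contributes -1; sign now +1
(1335/807): 1335 mod 807 = 528, so (1335/807) = (528/807)
factor out 2^4: 528 = 2^4·33; with 807 mod 8 = 7, (2/807) = +1; sign now +1; continue with (33/807)
flip (33/807) -> (807/33): both odd, 33 mod 4 = 1, 807 mod 4 = 3, so the flip contributes +1; sign now +1
(807/33): 807 mod 33 = 15, so (807/33) = (15/33)
flip (15/33) -> (33/15): both odd, 15 mod 4 = 3, 33 mod 4 = 1, so the flip contributes +1; sign now +1
(33/15): 33 mod 15 = 3, so (33/15) = (3/15)
flip (3/15) -> (15/3): both odd, 3 mod 4 = 3, 15 mod 4 = 3, so the flip contributes -1; sign now -1
(15/3): 15 mod 3 = 0, so (15/3) = (0/3)
reached (0/3); gcd(a, n) > 1, so (0/3) = 0 and the symbol is 0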